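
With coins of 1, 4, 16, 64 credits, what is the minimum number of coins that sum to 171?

9

Use the largest denomination that fits, subtract, and repeat.
171 − 2×64→43 − 2×16→11 − 2×4→3 − 3×1→0
Total coins = 2 + 2 + 2 + 3 = 9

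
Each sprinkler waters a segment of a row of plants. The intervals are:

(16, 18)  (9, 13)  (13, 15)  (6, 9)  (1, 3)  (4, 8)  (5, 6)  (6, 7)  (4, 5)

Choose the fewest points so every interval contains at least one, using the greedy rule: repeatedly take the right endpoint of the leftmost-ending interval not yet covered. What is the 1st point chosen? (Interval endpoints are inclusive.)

3

Process intervals by earliest right end; each time one isn't hit yet, stab at its right endpoint.
By right end: [1,3]  [4,5]  [5,6]  [6,7]  [4,8]  [6,9]  [9,13]  [13,15]  [16,18]
[1,3] uncovered → point at 3; [4,5] uncovered → point at 5; [6,7] uncovered → point at 7; [9,13] uncovered → point at 13; [16,18] uncovered → point at 18.
Points: 3, 5, 7, 13, 18 (5 total).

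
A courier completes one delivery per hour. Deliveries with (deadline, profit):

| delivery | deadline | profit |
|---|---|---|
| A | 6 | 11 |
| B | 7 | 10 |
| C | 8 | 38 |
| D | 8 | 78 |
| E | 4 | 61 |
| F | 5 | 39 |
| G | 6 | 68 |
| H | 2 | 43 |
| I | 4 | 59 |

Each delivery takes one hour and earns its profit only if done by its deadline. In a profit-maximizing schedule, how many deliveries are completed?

8

Sort by profit descending; place each in the latest free slot ≤ its deadline.
By profit: D(d8,78), G(d6,68), E(d4,61), I(d4,59), H(d2,43), F(d5,39), C(d8,38), A(d6,11), B(d7,10)
D→slot 8; G→slot 6; E→slot 4; I→slot 3; H→slot 2; F→slot 5; C→slot 7; A→slot 1; B skipped.
8 of 9 scheduled.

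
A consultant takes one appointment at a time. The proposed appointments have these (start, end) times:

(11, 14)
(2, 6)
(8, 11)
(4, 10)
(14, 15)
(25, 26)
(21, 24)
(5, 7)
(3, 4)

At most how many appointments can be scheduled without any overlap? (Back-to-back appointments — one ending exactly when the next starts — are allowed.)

Sorted by end: (3,4)  (2,6)  (5,7)  (4,10)  (8,11)  (11,14)  (14,15)  (21,24)  (25,26)
take (3,4); take (5,7); skip (4,10); take (8,11); take (11,14); take (14,15); take (21,24); take (25,26).
Selected 7 appointments.

7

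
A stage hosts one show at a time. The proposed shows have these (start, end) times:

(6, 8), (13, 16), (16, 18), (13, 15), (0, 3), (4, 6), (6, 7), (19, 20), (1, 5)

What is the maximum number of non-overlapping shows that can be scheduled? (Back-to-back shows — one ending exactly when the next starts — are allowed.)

6

Order by finish time; keep every interval that doesn't clash with the previous kept one.
Sorted by end: (0,3)  (1,5)  (4,6)  (6,7)  (6,8)  (13,15)  (13,16)  (16,18)  (19,20)
take (0,3); take (4,6); take (6,7); take (13,15); take (16,18); take (19,20).
Selected 6 shows.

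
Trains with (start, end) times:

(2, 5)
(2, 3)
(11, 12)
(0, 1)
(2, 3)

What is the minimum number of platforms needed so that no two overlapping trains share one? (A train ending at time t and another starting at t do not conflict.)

Events (time:±→running): 0:+→1 1:-→0 2:+→1 2:+→2 2:+→3 … peak 3.

3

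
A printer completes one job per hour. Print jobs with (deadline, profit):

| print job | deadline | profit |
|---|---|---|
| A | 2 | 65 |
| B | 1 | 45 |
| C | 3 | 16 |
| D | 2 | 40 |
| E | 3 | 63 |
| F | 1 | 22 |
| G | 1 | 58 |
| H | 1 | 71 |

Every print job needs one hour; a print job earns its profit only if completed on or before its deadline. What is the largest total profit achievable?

Take jobs in profit order; each goes to the latest open slot no later than its deadline.
By profit: H(d1,71), A(d2,65), E(d3,63), G(d1,58), B(d1,45), D(d2,40), F(d1,22), C(d3,16)
H→slot 1; A→slot 2; E→slot 3; G skipped; B skipped; D skipped; F skipped; C skipped.
Profit = 71 + 65 + 63 = 199

199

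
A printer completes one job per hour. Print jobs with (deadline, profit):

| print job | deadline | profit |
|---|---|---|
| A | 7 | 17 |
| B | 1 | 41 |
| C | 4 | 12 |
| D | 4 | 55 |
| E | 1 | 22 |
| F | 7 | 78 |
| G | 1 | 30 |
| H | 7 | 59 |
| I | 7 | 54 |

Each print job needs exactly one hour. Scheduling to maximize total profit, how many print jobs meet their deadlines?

Take jobs in profit order; each goes to the latest open slot no later than its deadline.
By profit: F(d7,78), H(d7,59), D(d4,55), I(d7,54), B(d1,41), G(d1,30), E(d1,22), A(d7,17), C(d4,12)
F→slot 7; H→slot 6; D→slot 4; I→slot 5; B→slot 1; G skipped; E skipped; A→slot 3; C→slot 2.
7 of 9 scheduled.

7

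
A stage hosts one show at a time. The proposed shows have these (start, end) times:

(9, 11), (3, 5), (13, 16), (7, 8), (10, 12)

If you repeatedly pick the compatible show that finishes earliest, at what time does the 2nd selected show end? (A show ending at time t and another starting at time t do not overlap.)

Greedy by earliest finish: after sorting by end time, pick each interval compatible with the last pick.
Sorted by end: (3,5)  (7,8)  (9,11)  (10,12)  (13,16)
take (3,5); take (7,8); take (9,11); take (13,16).
Selected: (3,5) (7,8) (9,11) (13,16)

8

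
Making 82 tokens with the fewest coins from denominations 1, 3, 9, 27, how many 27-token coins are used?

3

82 = 3×27 + 1×1
Count of 27: 3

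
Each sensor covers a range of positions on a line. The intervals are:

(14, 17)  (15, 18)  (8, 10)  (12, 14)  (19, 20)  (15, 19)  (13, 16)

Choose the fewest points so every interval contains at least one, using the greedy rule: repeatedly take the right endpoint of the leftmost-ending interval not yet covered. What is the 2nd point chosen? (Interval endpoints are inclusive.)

14

Sort by right endpoint; whenever an interval is uncovered, place a point at its right end.
Sorted: [8,10] [12,14] [13,16] [14,17] [15,18] [15,19] [19,20]
{[8,10]} hit by 10; {[12,14],[13,16],[14,17]} hit by 14; {[15,18],[15,19]} hit by 18; {[19,20]} hit by 20.
Points: 10, 14, 18, 20 (4 total).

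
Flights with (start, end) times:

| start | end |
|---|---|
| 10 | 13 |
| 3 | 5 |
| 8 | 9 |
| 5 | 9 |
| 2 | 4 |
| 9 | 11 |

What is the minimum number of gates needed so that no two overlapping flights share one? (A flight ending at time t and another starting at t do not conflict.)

2

The answer is the maximum number of intervals overlapping at any instant.
starts: [2, 3, 5, 8, 9, 10]
ends:   [4, 5, 9, 9, 11, 13]
s2→1 s3→2  — peak 2.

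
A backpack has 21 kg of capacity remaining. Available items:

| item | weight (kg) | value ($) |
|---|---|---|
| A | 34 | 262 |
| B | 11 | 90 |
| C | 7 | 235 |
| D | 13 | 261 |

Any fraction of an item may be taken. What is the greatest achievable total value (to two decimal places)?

Order: C (235/7=33.57) > D (261/13=20.08) > B (90/11=8.18) > A (262/34=7.71)
Fill: take C (7 @ 235) → take D (13 @ 261) → take 1/11 of B → 8.18; 21/21 used.
Total value = 504.18

504.18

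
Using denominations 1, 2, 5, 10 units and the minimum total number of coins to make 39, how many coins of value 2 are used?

Greedy: take as many of the largest coin as possible, then repeat with the remainder.
39 = 3×10 + 1×5 + 2×2
Count of 2: 2

2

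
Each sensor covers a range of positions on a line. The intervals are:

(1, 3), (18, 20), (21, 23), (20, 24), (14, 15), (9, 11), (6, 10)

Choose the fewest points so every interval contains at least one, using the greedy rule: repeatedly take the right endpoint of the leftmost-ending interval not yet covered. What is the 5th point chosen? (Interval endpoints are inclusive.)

Sort by right endpoint; whenever an interval is uncovered, place a point at its right end.
Sorted: [1,3] [6,10] [9,11] [14,15] [18,20] [21,23] [20,24]
{[1,3]} hit by 3; {[6,10],[9,11]} hit by 10; {[14,15]} hit by 15; {[18,20]} hit by 20; {[21,23],[20,24]} hit by 23.
Points: 3, 10, 15, 20, 23 (5 total).

23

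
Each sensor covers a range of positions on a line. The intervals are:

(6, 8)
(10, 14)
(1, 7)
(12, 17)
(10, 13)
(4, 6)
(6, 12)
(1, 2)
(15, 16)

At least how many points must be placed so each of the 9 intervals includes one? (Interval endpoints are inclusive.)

Process intervals by earliest right end; each time one isn't hit yet, stab at its right endpoint.
Sorted: [1,2] [4,6] [1,7] [6,8] [6,12] [10,13] [10,14] [15,16] [12,17]
{[1,2]} hit by 2; {[4,6],[1,7],[6,8],[6,12]} hit by 6; {[10,13],[10,14]} hit by 13; {[15,16],[12,17]} hit by 16.
Points: 2, 6, 13, 16 (4 total).

4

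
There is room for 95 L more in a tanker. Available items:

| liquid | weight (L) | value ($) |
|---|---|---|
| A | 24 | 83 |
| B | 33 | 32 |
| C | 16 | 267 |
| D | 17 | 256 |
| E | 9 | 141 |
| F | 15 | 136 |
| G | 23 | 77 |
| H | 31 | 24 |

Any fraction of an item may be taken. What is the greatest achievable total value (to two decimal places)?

Greedy by value/weight ratio, highest first.
Ratios (sorted): C 16.69, E 15.67, D 15.06, F 9.07, A 3.46, G 3.35, B 0.97, H 0.77
take C (16 @ 267); take E (9 @ 141); take D (17 @ 256); take F (15 @ 136); take A (24 @ 83); take 14/23 of G → 46.87. Capacity used 95/95.
Total value = 929.87

929.87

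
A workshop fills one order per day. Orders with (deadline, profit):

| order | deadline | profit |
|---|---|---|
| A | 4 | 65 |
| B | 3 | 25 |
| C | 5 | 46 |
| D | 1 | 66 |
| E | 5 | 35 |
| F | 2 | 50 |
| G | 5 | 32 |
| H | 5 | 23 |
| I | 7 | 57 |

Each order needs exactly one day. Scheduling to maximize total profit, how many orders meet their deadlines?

Profit order: D=66 A=65 I=57 F=50 C=46 E=35 G=32 B=25 H=23
Assign: D→slot 1, A→slot 4, I→slot 7, F→slot 2, C→slot 5, E→slot 3, G skipped, B skipped, H skipped.
Slots: [1:D] [2:F] [3:E] [4:A] [5:C] [7:I]
6 of 9 scheduled.

6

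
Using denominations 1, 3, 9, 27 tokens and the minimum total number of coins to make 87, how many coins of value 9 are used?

0

87 − 3×27→6 − 2×3→0
Count of 9: 0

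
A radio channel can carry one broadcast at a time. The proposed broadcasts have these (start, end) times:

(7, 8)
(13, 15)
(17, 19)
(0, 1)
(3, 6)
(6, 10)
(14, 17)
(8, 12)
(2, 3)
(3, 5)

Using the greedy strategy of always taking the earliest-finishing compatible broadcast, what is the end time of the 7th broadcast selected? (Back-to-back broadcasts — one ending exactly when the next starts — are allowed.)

19

Sort by end time and greedily take each interval whose start is ≥ the last chosen end.
Sorted by end: (0,1)  (2,3)  (3,5)  (3,6)  (7,8)  (6,10)  (8,12)  (13,15)  (14,17)  (17,19)
take (0,1); take (2,3); take (3,5); take (7,8); take (8,12); take (13,15); skip (14,17); take (17,19).
Selected: (0,1) (2,3) (3,5) (7,8) (8,12) (13,15) (17,19)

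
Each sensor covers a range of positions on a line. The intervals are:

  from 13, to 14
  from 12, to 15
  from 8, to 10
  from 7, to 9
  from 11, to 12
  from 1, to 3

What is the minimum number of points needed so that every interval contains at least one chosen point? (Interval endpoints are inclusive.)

By right end: [1,3]  [7,9]  [8,10]  [11,12]  [13,14]  [12,15]
[1,3] uncovered → point at 3; [7,9] uncovered → point at 9; [11,12] uncovered → point at 12; [13,14] uncovered → point at 14.
Points: 3, 9, 12, 14 (4 total).

4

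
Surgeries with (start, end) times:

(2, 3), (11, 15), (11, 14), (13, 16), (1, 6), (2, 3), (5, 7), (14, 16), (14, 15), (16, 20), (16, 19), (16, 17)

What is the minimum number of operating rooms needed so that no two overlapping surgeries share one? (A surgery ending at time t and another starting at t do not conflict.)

4

Count concurrent intervals with a sweep; the peak is the room count.
Events (time:±→running): 1:+→1 2:+→2 2:+→3 3:-→2 3:-→1 5:+→2 6:-→1 7:-→0 11:+→1 11:+→2 13:+→3 14:-→2 14:+→3 14:+→4 … peak 4.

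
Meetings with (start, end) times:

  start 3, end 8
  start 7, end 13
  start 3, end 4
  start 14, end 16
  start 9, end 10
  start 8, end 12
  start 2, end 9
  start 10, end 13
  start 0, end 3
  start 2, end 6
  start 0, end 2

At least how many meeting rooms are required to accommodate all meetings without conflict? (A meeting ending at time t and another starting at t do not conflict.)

4

Count concurrent intervals with a sweep; the peak is the room count.
starts: [0, 0, 2, 2, 3, 3, 7, 8, 9, 10, 14]
ends:   [2, 3, 4, 6, 8, 9, 10, 12, 13, 13, 16]
s0→1 s0→2 e2→1 s2→2 s2→3 e3→2 s3→3 s3→4  — peak 4.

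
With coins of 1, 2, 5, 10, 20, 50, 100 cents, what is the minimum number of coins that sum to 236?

6

236 − 2×100→36 − 1×20→16 − 1×10→6 − 1×5→1 − 1×1→0
Total coins = 2 + 1 + 1 + 1 + 1 = 6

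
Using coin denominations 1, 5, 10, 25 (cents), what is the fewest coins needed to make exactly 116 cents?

7

116 − 4×25→16 − 1×10→6 − 1×5→1 − 1×1→0
Total coins = 4 + 1 + 1 + 1 = 7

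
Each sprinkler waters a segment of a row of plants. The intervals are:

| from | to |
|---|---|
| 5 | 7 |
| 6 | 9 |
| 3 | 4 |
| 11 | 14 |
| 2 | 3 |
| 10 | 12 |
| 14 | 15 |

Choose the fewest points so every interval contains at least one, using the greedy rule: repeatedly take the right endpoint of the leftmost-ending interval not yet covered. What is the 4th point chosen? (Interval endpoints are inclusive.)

15

Process intervals by earliest right end; each time one isn't hit yet, stab at its right endpoint.
Sorted: [2,3] [3,4] [5,7] [6,9] [10,12] [11,14] [14,15]
{[2,3],[3,4]} hit by 3; {[5,7],[6,9]} hit by 7; {[10,12],[11,14]} hit by 12; {[14,15]} hit by 15.
Points: 3, 7, 12, 15 (4 total).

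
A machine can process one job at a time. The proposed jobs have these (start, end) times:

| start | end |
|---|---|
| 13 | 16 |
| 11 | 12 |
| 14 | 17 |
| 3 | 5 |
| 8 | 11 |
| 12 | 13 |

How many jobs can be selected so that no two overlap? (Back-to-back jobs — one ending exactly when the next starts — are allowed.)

Order by finish time; keep every interval that doesn't clash with the previous kept one.
Sorted by end: (3,5)  (8,11)  (11,12)  (12,13)  (13,16)  (14,17)
take (3,5); take (8,11); take (11,12); take (12,13); take (13,16).
Selected 5 jobs.

5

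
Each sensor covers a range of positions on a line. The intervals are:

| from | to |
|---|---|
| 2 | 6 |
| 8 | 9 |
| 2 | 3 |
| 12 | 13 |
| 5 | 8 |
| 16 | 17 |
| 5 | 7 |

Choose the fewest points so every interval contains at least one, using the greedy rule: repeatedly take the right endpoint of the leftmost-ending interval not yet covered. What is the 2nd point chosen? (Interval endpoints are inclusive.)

Process intervals by earliest right end; each time one isn't hit yet, stab at its right endpoint.
Sorted: [2,3] [2,6] [5,7] [5,8] [8,9] [12,13] [16,17]
{[2,3],[2,6]} hit by 3; {[5,7],[5,8]} hit by 7; {[8,9]} hit by 9; {[12,13]} hit by 13; {[16,17]} hit by 17.
Points: 3, 7, 9, 13, 17 (5 total).

7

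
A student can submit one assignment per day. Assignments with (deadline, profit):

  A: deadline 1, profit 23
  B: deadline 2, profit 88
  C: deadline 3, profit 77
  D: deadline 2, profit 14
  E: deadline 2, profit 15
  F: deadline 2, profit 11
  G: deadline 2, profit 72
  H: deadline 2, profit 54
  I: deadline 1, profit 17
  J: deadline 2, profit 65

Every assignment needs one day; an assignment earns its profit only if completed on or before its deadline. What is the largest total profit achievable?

237

By profit: B(d2,88), C(d3,77), G(d2,72), J(d2,65), H(d2,54), A(d1,23), I(d1,17), E(d2,15), D(d2,14), F(d2,11)
B→slot 2; C→slot 3; G→slot 1; J skipped; H skipped; A skipped; I skipped; E skipped; D skipped; F skipped.
Profit = 72 + 88 + 77 = 237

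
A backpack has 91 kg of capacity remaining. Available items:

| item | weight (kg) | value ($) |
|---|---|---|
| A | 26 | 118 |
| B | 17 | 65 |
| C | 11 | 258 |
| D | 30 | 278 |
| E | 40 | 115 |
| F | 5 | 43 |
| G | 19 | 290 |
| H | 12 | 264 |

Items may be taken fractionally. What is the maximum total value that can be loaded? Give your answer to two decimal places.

Sort by value per unit weight and fill in that order.
Order: C (258/11=23.45) > H (264/12=22.00) > G (290/19=15.26) > D (278/30=9.27) > F (43/5=8.60) > A (118/26=4.54) > B (65/17=3.82) > E (115/40=2.88)
Fill: take C (11 @ 258) → take H (12 @ 264) → take G (19 @ 290) → take D (30 @ 278) → take F (5 @ 43) → take 14/26 of A → 63.54; 91/91 used.
Total value = 1196.54

1196.54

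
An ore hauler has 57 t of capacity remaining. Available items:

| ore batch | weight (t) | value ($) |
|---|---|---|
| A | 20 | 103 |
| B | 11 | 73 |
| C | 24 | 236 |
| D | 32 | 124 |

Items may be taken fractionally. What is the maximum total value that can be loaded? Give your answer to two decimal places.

419.75

Greedy by value/weight ratio, highest first.
Order: C (236/24=9.83) > B (73/11=6.64) > A (103/20=5.15) > D (124/32=3.88)
Fill: take C (24 @ 236) → take B (11 @ 73) → take A (20 @ 103) → take 2/32 of D → 7.75; 57/57 used.
Total value = 419.75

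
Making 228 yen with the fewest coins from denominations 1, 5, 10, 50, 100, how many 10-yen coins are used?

2

228 − 2×100→28 − 2×10→8 − 1×5→3 − 3×1→0
Count of 10: 2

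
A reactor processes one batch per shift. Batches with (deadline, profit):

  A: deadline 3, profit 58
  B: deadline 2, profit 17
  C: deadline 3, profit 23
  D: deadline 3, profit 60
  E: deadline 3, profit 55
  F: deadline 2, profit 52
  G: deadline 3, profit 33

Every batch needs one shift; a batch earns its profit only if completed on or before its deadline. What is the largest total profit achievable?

By profit: D(d3,60), A(d3,58), E(d3,55), F(d2,52), G(d3,33), C(d3,23), B(d2,17)
D→slot 3; A→slot 2; E→slot 1; F skipped; G skipped; C skipped; B skipped.
Profit = 55 + 58 + 60 = 173

173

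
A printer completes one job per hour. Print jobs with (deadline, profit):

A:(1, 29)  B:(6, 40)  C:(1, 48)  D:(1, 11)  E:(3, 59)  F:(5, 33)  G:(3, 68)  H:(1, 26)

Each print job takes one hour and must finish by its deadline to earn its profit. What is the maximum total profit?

Take jobs in profit order; each goes to the latest open slot no later than its deadline.
Profit order: G=68 E=59 C=48 B=40 F=33 A=29 H=26 D=11
Assign: G→slot 3, E→slot 2, C→slot 1, B→slot 6, F→slot 5, A skipped, H skipped, D skipped.
Slots: [1:C] [2:E] [3:G] [5:F] [6:B]
Profit = 48 + 59 + 68 + 33 + 40 = 248

248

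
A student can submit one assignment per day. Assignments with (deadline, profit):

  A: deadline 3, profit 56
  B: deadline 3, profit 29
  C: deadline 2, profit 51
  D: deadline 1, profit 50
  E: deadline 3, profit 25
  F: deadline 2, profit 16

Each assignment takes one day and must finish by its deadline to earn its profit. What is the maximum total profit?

157

Profit order: A=56 C=51 D=50 B=29 E=25 F=16
Assign: A→slot 3, C→slot 2, D→slot 1, B skipped, E skipped, F skipped.
Slots: [1:D] [2:C] [3:A]
Profit = 50 + 51 + 56 = 157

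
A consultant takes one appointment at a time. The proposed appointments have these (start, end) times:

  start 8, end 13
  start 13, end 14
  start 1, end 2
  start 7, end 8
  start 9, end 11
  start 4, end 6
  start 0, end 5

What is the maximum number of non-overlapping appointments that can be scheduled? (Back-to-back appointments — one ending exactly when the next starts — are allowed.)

5

Greedy by earliest finish: after sorting by end time, pick each interval compatible with the last pick.
Sorted by end: (1,2)  (0,5)  (4,6)  (7,8)  (9,11)  (8,13)  (13,14)
take (1,2); skip (0,5); take (4,6); take (7,8); take (9,11); skip (8,13); take (13,14).
Selected 5 appointments.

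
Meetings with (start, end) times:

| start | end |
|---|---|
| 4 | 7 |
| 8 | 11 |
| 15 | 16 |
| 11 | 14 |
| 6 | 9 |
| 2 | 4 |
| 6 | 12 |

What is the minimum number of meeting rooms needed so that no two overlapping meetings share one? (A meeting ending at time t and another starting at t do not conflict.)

3

The answer is the maximum number of intervals overlapping at any instant.
Events (time:±→running): 2:+→1 4:-→0 4:+→1 6:+→2 6:+→3 … peak 3.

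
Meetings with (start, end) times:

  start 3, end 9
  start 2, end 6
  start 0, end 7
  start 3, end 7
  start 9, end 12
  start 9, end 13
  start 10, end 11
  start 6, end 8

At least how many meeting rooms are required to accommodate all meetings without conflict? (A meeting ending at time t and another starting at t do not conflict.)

Count concurrent intervals with a sweep; the peak is the room count.
starts: [0, 2, 3, 3, 6, 9, 9, 10]
ends:   [6, 7, 7, 8, 9, 11, 12, 13]
s0→1 s2→2 s3→3 s3→4  — peak 4.

4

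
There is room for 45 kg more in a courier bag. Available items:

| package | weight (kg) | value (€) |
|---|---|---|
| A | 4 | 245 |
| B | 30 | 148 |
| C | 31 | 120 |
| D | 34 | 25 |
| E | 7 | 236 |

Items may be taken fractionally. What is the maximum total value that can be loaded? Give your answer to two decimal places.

Sort by value per unit weight and fill in that order.
Ratios (sorted): A 61.25, E 33.71, B 4.93, C 3.87, D 0.74
take A (4 @ 245); take E (7 @ 236); take B (30 @ 148); take 4/31 of C → 15.48. Capacity used 45/45.
Total value = 644.48

644.48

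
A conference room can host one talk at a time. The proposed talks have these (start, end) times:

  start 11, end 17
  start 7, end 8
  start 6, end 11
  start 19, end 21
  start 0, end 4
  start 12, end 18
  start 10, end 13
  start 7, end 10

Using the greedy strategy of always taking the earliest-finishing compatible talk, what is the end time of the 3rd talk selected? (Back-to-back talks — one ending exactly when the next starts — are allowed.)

13

Order by finish time; keep every interval that doesn't clash with the previous kept one.
Sorted by end: (0,4)  (7,8)  (7,10)  (6,11)  (10,13)  (11,17)  (12,18)  (19,21)
take (0,4); take (7,8); take (10,13); skip (12,18); take (19,21).
Selected: (0,4) (7,8) (10,13) (19,21)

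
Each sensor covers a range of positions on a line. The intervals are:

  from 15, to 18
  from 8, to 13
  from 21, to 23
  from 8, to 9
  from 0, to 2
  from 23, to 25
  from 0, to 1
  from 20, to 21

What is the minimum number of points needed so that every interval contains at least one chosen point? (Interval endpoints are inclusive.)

Sorted: [0,1] [0,2] [8,9] [8,13] [15,18] [20,21] [21,23] [23,25]
{[0,1],[0,2]} hit by 1; {[8,9],[8,13]} hit by 9; {[15,18]} hit by 18; {[20,21],[21,23]} hit by 21; {[23,25]} hit by 25.
Points: 1, 9, 18, 21, 25 (5 total).

5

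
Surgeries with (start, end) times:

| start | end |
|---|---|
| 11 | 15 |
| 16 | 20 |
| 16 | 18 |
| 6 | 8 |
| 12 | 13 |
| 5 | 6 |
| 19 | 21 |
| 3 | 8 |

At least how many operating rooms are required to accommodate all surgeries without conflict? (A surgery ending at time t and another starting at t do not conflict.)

Count concurrent intervals with a sweep; the peak is the room count.
starts: [3, 5, 6, 11, 12, 16, 16, 19]
ends:   [6, 8, 8, 13, 15, 18, 20, 21]
s3→1 s5→2  — peak 2.

2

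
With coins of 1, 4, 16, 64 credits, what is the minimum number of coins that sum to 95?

Greedy: take as many of the largest coin as possible, then repeat with the remainder.
95 = 1×64 + 1×16 + 3×4 + 3×1
Total coins = 1 + 1 + 3 + 3 = 8

8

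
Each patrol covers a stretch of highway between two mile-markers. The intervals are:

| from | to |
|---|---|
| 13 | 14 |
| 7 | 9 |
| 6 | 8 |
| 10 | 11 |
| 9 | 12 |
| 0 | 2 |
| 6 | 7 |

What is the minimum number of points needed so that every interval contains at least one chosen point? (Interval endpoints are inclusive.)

Sort by right endpoint; whenever an interval is uncovered, place a point at its right end.
Sorted: [0,2] [6,7] [6,8] [7,9] [10,11] [9,12] [13,14]
{[0,2]} hit by 2; {[6,7],[6,8],[7,9]} hit by 7; {[10,11],[9,12]} hit by 11; {[13,14]} hit by 14.
Points: 2, 7, 11, 14 (4 total).

4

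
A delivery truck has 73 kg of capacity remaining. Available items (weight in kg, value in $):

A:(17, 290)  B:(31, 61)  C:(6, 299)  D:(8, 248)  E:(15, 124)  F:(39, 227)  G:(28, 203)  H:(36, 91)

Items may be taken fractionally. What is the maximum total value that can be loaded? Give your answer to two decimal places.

Greedy by value/weight ratio, highest first.
Order: C (299/6=49.83) > D (248/8=31.00) > A (290/17=17.06) > E (124/15=8.27) > G (203/28=7.25) > F (227/39=5.82) > H (91/36=2.53) > B (61/31=1.97)
Fill: take C (6 @ 299) → take D (8 @ 248) → take A (17 @ 290) → take E (15 @ 124) → take 27/28 of G → 195.75; 73/73 used.
Total value = 1156.75

1156.75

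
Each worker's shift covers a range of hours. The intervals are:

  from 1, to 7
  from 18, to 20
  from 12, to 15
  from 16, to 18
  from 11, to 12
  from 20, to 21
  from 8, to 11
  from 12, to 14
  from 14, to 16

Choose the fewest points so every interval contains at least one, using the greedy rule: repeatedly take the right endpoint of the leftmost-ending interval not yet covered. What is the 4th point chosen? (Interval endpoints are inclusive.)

Process intervals by earliest right end; each time one isn't hit yet, stab at its right endpoint.
Sorted: [1,7] [8,11] [11,12] [12,14] [12,15] [14,16] [16,18] [18,20] [20,21]
{[1,7]} hit by 7; {[8,11],[11,12]} hit by 11; {[12,14],[12,15],[14,16]} hit by 14; {[16,18],[18,20]} hit by 18; {[20,21]} hit by 21.
Points: 7, 11, 14, 18, 21 (5 total).

18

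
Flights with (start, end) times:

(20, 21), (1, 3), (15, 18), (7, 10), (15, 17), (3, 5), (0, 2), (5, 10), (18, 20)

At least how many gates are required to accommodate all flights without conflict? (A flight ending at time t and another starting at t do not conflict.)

2

Events (time:±→running): 0:+→1 1:+→2 … peak 2.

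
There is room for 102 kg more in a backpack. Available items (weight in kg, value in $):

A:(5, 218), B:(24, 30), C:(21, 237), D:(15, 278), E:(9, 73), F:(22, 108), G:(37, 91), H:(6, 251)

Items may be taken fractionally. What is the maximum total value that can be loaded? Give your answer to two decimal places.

Greedy by value/weight ratio, highest first.
Ratios (sorted): A 43.60, H 41.83, D 18.53, C 11.29, E 8.11, F 4.91, G 2.46, B 1.25
take A (5 @ 218); take H (6 @ 251); take D (15 @ 278); take C (21 @ 237); take E (9 @ 73); take F (22 @ 108); take 24/37 of G → 59.03. Capacity used 102/102.
Total value = 1224.03

1224.03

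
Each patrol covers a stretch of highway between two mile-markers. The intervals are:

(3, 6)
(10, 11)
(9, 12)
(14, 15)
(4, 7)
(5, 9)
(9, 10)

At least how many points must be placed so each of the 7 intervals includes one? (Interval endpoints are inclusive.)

Sort by right endpoint; whenever an interval is uncovered, place a point at its right end.
Sorted: [3,6] [4,7] [5,9] [9,10] [10,11] [9,12] [14,15]
{[3,6],[4,7],[5,9]} hit by 6; {[9,10],[10,11],[9,12]} hit by 10; {[14,15]} hit by 15.
Points: 6, 10, 15 (3 total).

3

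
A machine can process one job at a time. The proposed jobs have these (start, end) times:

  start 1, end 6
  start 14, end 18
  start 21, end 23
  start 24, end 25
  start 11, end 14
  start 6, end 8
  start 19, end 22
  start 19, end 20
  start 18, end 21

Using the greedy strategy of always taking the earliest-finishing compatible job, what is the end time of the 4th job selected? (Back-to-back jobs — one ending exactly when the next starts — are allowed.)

18

Order by finish time; keep every interval that doesn't clash with the previous kept one.
By end time: (1,6), (6,8), (11,14), (14,18), (19,20), (18,21), (19,22), (21,23), (24,25).
Pick (1,6); next start ≥ 6 → (6,8); next start ≥ 8 → (11,14); next start ≥ 14 → (14,18); next start ≥ 18 → (19,20); next start ≥ 20 → (21,23); next start ≥ 23 → (24,25).
Selected: (1,6) (6,8) (11,14) (14,18) (19,20) (21,23) (24,25)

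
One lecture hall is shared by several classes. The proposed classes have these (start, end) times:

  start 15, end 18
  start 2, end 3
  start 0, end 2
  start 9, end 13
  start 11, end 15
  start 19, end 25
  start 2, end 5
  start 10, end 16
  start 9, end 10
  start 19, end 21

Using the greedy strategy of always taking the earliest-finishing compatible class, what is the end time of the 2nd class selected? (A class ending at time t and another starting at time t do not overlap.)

3

Sorted by end: (0,2)  (2,3)  (2,5)  (9,10)  (9,13)  (11,15)  (10,16)  (15,18)  (19,21)  (19,25)
take (0,2); take (2,3); skip (2,5); take (9,10); take (11,15); take (15,18); take (19,21); skip (19,25).
Selected: (0,2) (2,3) (9,10) (11,15) (15,18) (19,21)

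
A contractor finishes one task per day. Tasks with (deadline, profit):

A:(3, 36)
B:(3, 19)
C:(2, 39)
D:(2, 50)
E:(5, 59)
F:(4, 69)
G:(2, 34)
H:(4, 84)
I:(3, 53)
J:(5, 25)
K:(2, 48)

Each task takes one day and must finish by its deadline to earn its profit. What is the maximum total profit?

Sort by profit descending; place each in the latest free slot ≤ its deadline.
By profit: H(d4,84), F(d4,69), E(d5,59), I(d3,53), D(d2,50), K(d2,48), C(d2,39), A(d3,36), G(d2,34), J(d5,25), B(d3,19)
H→slot 4; F→slot 3; E→slot 5; I→slot 2; D→slot 1; K skipped; C skipped; A skipped; G skipped; J skipped; B skipped.
Profit = 50 + 53 + 69 + 84 + 59 = 315

315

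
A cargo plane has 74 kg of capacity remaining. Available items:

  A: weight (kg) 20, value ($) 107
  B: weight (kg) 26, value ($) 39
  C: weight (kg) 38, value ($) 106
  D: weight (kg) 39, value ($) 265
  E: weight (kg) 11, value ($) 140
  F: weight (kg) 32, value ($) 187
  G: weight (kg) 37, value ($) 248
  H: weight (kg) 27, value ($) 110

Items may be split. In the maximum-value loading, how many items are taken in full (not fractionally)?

Greedy by value/weight ratio, highest first.
Ratios (sorted): E 12.73, D 6.79, G 6.70, F 5.84, A 5.35, H 4.07, C 2.79, B 1.50
take E (11 @ 140); take D (39 @ 265); take 24/37 of G → 160.86. Capacity used 74/74.
2 item(s) taken whole; one partial (take 24/37 of G).

2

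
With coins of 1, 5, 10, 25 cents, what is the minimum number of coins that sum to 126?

126 = 5×25 + 1×1
Total coins = 5 + 1 = 6

6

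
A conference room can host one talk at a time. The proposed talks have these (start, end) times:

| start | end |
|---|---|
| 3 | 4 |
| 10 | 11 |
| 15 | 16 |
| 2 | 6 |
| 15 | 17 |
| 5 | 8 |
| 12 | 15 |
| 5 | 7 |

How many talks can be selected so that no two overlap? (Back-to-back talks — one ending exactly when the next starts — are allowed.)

Sorted by end: (3,4)  (2,6)  (5,7)  (5,8)  (10,11)  (12,15)  (15,16)  (15,17)
take (3,4); take (5,7); take (10,11); take (12,15); take (15,16).
Selected 5 talks.

5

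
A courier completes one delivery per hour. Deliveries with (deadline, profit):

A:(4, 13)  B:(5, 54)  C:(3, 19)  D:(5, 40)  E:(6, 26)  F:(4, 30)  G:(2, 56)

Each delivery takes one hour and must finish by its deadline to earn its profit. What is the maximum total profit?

225

Sort by profit descending; place each in the latest free slot ≤ its deadline.
By profit: G(d2,56), B(d5,54), D(d5,40), F(d4,30), E(d6,26), C(d3,19), A(d4,13)
G→slot 2; B→slot 5; D→slot 4; F→slot 3; E→slot 6; C→slot 1; A skipped.
Profit = 19 + 56 + 30 + 40 + 54 + 26 = 225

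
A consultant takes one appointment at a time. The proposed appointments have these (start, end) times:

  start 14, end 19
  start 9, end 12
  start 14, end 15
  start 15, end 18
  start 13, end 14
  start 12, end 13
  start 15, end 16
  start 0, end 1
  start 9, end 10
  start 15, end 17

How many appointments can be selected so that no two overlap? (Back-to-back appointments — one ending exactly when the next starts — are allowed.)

Greedy by earliest finish: after sorting by end time, pick each interval compatible with the last pick.
Sorted by end: (0,1)  (9,10)  (9,12)  (12,13)  (13,14)  (14,15)  (15,16)  (15,17)  (15,18)  (14,19)
take (0,1); take (9,10); take (12,13); take (13,14); take (14,15); take (15,16); skip (15,17); skip (15,18).
Selected 6 appointments.

6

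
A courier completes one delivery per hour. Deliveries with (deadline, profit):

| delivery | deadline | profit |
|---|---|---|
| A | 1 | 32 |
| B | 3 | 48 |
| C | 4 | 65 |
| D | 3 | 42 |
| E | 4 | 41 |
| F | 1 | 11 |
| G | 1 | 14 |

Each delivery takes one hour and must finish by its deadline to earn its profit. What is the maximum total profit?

196

Profit order: C=65 B=48 D=42 E=41 A=32 G=14 F=11
Assign: C→slot 4, B→slot 3, D→slot 2, E→slot 1, A skipped, G skipped, F skipped.
Slots: [1:E] [2:D] [3:B] [4:C]
Profit = 41 + 42 + 48 + 65 = 196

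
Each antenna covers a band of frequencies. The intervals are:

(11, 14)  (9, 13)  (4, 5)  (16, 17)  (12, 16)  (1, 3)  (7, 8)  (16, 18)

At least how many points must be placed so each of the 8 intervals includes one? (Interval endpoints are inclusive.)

5

Sorted: [1,3] [4,5] [7,8] [9,13] [11,14] [12,16] [16,17] [16,18]
{[1,3]} hit by 3; {[4,5]} hit by 5; {[7,8]} hit by 8; {[9,13],[11,14],[12,16]} hit by 13; {[16,17],[16,18]} hit by 17.
Points: 3, 5, 8, 13, 17 (5 total).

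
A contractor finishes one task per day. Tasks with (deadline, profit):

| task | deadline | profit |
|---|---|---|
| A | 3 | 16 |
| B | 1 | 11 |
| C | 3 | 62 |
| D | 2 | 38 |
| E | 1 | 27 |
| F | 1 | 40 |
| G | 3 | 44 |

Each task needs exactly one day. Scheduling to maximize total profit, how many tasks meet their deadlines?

Sort by profit descending; place each in the latest free slot ≤ its deadline.
Profit order: C=62 G=44 F=40 D=38 E=27 A=16 B=11
Assign: C→slot 3, G→slot 2, F→slot 1, D skipped, E skipped, A skipped, B skipped.
Slots: [1:F] [2:G] [3:C]
3 of 7 scheduled.

3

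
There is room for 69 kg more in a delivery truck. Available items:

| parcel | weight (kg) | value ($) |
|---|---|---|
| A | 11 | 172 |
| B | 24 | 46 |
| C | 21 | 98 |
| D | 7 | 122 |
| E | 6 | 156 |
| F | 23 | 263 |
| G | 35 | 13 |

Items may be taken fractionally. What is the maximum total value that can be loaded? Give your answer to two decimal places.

Sort by value per unit weight and fill in that order.
Order: E (156/6=26.00) > D (122/7=17.43) > A (172/11=15.64) > F (263/23=11.43) > C (98/21=4.67) > B (46/24=1.92) > G (13/35=0.37)
Fill: take E (6 @ 156) → take D (7 @ 122) → take A (11 @ 172) → take F (23 @ 263) → take C (21 @ 98) → take 1/24 of B → 1.92; 69/69 used.
Total value = 812.92

812.92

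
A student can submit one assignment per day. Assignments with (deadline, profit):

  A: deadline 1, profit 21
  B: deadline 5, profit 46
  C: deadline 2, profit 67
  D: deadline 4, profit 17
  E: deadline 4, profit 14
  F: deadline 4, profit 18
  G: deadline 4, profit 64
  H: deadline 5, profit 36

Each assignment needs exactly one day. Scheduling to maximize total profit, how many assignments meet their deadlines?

By profit: C(d2,67), G(d4,64), B(d5,46), H(d5,36), A(d1,21), F(d4,18), D(d4,17), E(d4,14)
C→slot 2; G→slot 4; B→slot 5; H→slot 3; A→slot 1; F skipped; D skipped; E skipped.
5 of 8 scheduled.

5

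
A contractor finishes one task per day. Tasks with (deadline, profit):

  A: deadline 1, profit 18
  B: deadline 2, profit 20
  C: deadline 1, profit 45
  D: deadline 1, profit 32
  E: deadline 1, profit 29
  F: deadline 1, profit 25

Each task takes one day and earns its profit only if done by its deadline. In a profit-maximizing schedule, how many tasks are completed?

2

By profit: C(d1,45), D(d1,32), E(d1,29), F(d1,25), B(d2,20), A(d1,18)
C→slot 1; D skipped; E skipped; F skipped; B→slot 2; A skipped.
2 of 6 scheduled.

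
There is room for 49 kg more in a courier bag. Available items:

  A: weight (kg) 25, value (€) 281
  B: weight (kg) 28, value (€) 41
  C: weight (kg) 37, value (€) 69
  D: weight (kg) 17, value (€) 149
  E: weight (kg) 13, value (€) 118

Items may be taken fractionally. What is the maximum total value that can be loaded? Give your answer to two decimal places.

Sort by value per unit weight and fill in that order.
Ratios (sorted): A 11.24, E 9.08, D 8.76, C 1.86, B 1.46
take A (25 @ 281); take E (13 @ 118); take 11/17 of D → 96.41. Capacity used 49/49.
Total value = 495.41

495.41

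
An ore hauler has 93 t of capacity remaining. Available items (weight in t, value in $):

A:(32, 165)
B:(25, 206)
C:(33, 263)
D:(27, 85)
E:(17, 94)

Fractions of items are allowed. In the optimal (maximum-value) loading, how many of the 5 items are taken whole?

Greedy by value/weight ratio, highest first.
Order: B (206/25=8.24) > C (263/33=7.97) > E (94/17=5.53) > A (165/32=5.16) > D (85/27=3.15)
Fill: take B (25 @ 206) → take C (33 @ 263) → take E (17 @ 94) → take 18/32 of A → 92.81; 93/93 used.
3 item(s) taken whole; one partial (take 18/32 of A).

3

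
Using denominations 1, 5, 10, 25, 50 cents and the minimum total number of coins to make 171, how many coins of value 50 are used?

171 − 3×50→21 − 2×10→1 − 1×1→0
Count of 50: 3

3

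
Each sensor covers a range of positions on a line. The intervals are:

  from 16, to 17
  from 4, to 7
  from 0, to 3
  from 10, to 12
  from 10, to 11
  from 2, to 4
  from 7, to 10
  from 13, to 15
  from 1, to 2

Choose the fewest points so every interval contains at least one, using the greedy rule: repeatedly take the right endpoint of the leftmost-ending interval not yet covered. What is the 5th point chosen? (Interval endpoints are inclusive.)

17

Sort by right endpoint; whenever an interval is uncovered, place a point at its right end.
Sorted: [1,2] [0,3] [2,4] [4,7] [7,10] [10,11] [10,12] [13,15] [16,17]
{[1,2],[0,3],[2,4]} hit by 2; {[4,7],[7,10]} hit by 7; {[10,11],[10,12]} hit by 11; {[13,15]} hit by 15; {[16,17]} hit by 17.
Points: 2, 7, 11, 15, 17 (5 total).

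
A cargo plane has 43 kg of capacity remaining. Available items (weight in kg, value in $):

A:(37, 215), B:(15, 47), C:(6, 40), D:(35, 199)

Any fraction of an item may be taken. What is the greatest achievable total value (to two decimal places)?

255.00

Sort by value per unit weight and fill in that order.
Order: C (40/6=6.67) > A (215/37=5.81) > D (199/35=5.69) > B (47/15=3.13)
Fill: take C (6 @ 40) → take A (37 @ 215); 43/43 used.
Total value = 255.00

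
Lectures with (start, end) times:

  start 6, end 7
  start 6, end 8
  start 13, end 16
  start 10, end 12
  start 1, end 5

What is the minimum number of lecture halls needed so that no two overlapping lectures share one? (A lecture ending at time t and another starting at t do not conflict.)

starts: [1, 6, 6, 10, 13]
ends:   [5, 7, 8, 12, 16]
s1→1 e5→0 s6→1 s6→2  — peak 2.

2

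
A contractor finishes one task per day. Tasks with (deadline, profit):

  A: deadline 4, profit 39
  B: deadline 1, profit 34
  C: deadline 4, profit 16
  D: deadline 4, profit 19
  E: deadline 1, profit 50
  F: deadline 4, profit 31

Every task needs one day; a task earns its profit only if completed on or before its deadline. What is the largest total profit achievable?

139

Sort by profit descending; place each in the latest free slot ≤ its deadline.
Profit order: E=50 A=39 B=34 F=31 D=19 C=16
Assign: E→slot 1, A→slot 4, B skipped, F→slot 3, D→slot 2, C skipped.
Slots: [1:E] [2:D] [3:F] [4:A]
Profit = 50 + 19 + 31 + 39 = 139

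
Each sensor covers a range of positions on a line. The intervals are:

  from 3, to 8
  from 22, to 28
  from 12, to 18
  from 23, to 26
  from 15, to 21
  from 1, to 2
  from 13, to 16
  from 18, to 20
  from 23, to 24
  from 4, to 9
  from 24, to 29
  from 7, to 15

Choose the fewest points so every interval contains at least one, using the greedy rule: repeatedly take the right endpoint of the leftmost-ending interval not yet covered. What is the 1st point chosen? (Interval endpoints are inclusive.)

By right end: [1,2]  [3,8]  [4,9]  [7,15]  [13,16]  [12,18]  [18,20]  [15,21]  [23,24]  [23,26]  [22,28]  [24,29]
[1,2] uncovered → point at 2; [3,8] uncovered → point at 8; [13,16] uncovered → point at 16; [18,20] uncovered → point at 20; [23,24] uncovered → point at 24.
Points: 2, 8, 16, 20, 24 (5 total).

2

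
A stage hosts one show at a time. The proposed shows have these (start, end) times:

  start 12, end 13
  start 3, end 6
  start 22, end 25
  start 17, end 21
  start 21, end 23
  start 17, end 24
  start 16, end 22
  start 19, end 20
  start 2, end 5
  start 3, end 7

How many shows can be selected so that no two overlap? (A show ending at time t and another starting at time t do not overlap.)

4

Greedy by earliest finish: after sorting by end time, pick each interval compatible with the last pick.
By end time: (2,5), (3,6), (3,7), (12,13), (19,20), (17,21), (16,22), (21,23), (17,24), (22,25).
Pick (2,5); next start ≥ 5 → (12,13); next start ≥ 13 → (19,20); next start ≥ 20 → (21,23).
Selected 4 shows.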